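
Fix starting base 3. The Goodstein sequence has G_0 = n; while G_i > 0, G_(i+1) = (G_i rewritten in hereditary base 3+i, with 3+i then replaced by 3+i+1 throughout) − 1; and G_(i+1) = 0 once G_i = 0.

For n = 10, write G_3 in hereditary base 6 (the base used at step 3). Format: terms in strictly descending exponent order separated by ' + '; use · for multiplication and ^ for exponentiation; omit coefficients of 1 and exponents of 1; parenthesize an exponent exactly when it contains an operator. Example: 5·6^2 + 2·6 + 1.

i=0: 10 = 3^2 + 1 (b=3); 3→4: 4^2 + 1 = 17; 17−1 = 16
i=1: 16 = 4^2 (b=4); 4→5: 5^2 = 25; 25−1 = 24
i=2: 24 = 4·5 + 4 (b=5); 5→6: 4·6 + 4 = 28; 28−1 = 27

4·6 + 3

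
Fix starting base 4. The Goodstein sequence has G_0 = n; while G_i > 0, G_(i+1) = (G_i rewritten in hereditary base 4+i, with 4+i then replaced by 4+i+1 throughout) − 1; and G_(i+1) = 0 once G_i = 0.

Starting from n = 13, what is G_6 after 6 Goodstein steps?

21

G_0=13  [base 4] 3·4 + 1  →[4↦5]→  3·5 + 1 = 16  −1 ⇒ G_1=15
G_1=15  [base 5] 3·5  →[5↦6]→  3·6 = 18  −1 ⇒ G_2=17
G_2=17  [base 6] 2·6 + 5  →[6↦7]→  2·7 + 5 = 19  −1 ⇒ G_3=18
G_3=18  [base 7] 2·7 + 4  →[7↦8]→  2·8 + 4 = 20  −1 ⇒ G_4=19
G_4=19  [base 8] 2·8 + 3  →[8↦9]→  2·9 + 3 = 21  −1 ⇒ G_5=20
G_5=20  [base 9] 2·9 + 2  →[9↦10]→  2·10 + 2 = 22  −1 ⇒ G_6=21
G_6=21  [base 10] 2·10 + 1  →[10↦11]→  2·11 + 1 = 23  −1 ⇒ G_7=22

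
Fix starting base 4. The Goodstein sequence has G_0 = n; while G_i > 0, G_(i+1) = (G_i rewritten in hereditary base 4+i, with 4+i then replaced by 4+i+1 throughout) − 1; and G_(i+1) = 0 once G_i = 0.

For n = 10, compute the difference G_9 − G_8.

0

i=0: 10 = 2·4 + 2 (b=4); 4→5: 2·5 + 2 = 12; 12−1 = 11
i=1: 11 = 2·5 + 1 (b=5); 5→6: 2·6 + 1 = 13; 13−1 = 12
i=2: 12 = 2·6 (b=6); 6→7: 2·7 = 14; 14−1 = 13
i=3: 13 = 7 + 6 (b=7); 7→8: 8 + 6 = 14; 14−1 = 13
i=4: 13 = 8 + 5 (b=8); 8→9: 9 + 5 = 14; 14−1 = 13
i=5: 13 = 9 + 4 (b=9); 9→10: 10 + 4 = 14; 14−1 = 13
i=6: 13 = 10 + 3 (b=10); 10→11: 11 + 3 = 14; 14−1 = 13
i=7: 13 = 11 + 2 (b=11); 11→12: 12 + 2 = 14; 14−1 = 13
i=8: 13 = 12 + 1 (b=12); 12→13: 13 + 1 = 14; 14−1 = 13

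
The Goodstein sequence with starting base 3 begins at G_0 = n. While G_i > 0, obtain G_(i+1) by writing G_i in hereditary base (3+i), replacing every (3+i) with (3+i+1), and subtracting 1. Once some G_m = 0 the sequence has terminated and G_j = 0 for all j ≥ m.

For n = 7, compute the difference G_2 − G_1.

i=0: 7 = 2·3 + 1 (b=3); 3→4: 2·4 + 1 = 9; 9−1 = 8
i=1: 8 = 2·4 (b=4); 4→5: 2·5 = 10; 10−1 = 9

1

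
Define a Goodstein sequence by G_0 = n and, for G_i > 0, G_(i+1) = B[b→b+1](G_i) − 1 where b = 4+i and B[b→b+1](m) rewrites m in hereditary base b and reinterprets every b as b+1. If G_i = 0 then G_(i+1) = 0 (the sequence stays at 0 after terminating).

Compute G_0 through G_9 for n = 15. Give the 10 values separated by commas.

15, 17, 19, 21, 23, 24, 25, 26, 27, 28

[0] 15 ≡ 3·4 + 3 (base 4). Lift 5: 18. −1: 17.
[1] 17 ≡ 3·5 + 2 (base 5). Lift 6: 20. −1: 19.
[2] 19 ≡ 3·6 + 1 (base 6). Lift 7: 22. −1: 21.
[3] 21 ≡ 3·7 (base 7). Lift 8: 24. −1: 23.
[4] 23 ≡ 2·8 + 7 (base 8). Lift 9: 25. −1: 24.
[5] 24 ≡ 2·9 + 6 (base 9). Lift 10: 26. −1: 25.
[6] 25 ≡ 2·10 + 5 (base 10). Lift 11: 27. −1: 26.
[7] 26 ≡ 2·11 + 4 (base 11). Lift 12: 28. −1: 27.
[8] 27 ≡ 2·12 + 3 (base 12). Lift 13: 29. −1: 28.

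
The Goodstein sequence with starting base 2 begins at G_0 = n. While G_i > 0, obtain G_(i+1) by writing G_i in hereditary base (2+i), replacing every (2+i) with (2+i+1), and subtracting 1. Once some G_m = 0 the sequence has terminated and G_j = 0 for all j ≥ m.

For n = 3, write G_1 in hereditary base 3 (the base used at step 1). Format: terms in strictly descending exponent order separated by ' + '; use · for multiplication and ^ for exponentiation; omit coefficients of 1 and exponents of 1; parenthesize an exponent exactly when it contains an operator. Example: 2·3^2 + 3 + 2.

3

step 0: 3 = 2 + 1; sub 3 for 2: 3 + 1; = 4; G_1 = 4−1 = 3
step 1: 3 = 3; sub 4 for 3: 4; = 4; G_2 = 4−1 = 3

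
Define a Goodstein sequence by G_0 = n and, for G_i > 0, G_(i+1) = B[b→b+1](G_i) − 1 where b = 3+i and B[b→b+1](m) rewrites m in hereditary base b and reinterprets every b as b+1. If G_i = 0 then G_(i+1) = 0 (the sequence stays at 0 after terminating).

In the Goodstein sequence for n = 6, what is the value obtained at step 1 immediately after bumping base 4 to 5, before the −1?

8

G_0 = 6. HB_3(6) = 2·3. Bump = 8. G_1 = 7.
G_1 = 7. HB_4(7) = 4 + 3. Bump = 8. G_2 = 7.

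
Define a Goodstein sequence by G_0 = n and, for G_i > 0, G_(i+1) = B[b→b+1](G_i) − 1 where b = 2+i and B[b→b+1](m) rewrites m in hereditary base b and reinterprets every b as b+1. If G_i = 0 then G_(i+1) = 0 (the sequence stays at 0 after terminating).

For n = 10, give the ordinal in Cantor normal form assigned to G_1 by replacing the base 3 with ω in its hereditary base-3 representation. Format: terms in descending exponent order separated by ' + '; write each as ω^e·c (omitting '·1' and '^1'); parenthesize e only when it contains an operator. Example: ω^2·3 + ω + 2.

ω^(ω + 1) + 2

(0) 10|_2 = 2^(2 + 1) + 2 ↦ 3^(3 + 1) + 3|_3 = 84 ⇒ 83
(1) 83|_3 = 3^(3 + 1) + 2 ↦ 4^(4 + 1) + 2|_4 = 1026 ⇒ 1025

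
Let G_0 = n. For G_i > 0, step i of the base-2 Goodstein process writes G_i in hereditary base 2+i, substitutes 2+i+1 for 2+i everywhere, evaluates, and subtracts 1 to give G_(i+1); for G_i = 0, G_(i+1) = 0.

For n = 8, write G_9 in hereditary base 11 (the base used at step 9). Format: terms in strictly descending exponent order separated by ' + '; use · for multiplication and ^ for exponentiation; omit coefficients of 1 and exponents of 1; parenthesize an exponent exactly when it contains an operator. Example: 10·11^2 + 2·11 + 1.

G_0=8  [base 2] 2^(2 + 1)  →[2↦3]→  3^(3 + 1) = 81  −1 ⇒ G_1=80
G_1=80  [base 3] 2·3^3 + 2·3^2 + 2·3 + 2  →[3↦4]→  2·4^4 + 2·4^2 + 2·4 + 2 = 554  −1 ⇒ G_2=553
G_2=553  [base 4] 2·4^4 + 2·4^2 + 2·4 + 1  →[4↦5]→  2·5^5 + 2·5^2 + 2·5 + 1 = 6311  −1 ⇒ G_3=6310
G_3=6310  [base 5] 2·5^5 + 2·5^2 + 2·5  →[5↦6]→  2·6^6 + 2·6^2 + 2·6 = 93396  −1 ⇒ G_4=93395
G_4=93395  [base 6] 2·6^6 + 2·6^2 + 6 + 5  →[6↦7]→  2·7^7 + 2·7^2 + 7 + 5 = 1647196  −1 ⇒ G_5=1647195
G_5=1647195  [base 7] 2·7^7 + 2·7^2 + 7 + 4  →[7↦8]→  2·8^8 + 2·8^2 + 8 + 4 = 33554572  −1 ⇒ G_6=33554571
G_6=33554571  [base 8] 2·8^8 + 2·8^2 + 8 + 3  →[8↦9]→  2·9^9 + 2·9^2 + 9 + 3 = 774841152  −1 ⇒ G_7=774841151
G_7=774841151  [base 9] 2·9^9 + 2·9^2 + 9 + 2  →[9↦10]→  2·10^10 + 2·10^2 + 10 + 2 = 20000000212  −1 ⇒ G_8=20000000211
G_8=20000000211  [base 10] 2·10^10 + 2·10^2 + 10 + 1  →[10↦11]→  2·11^11 + 2·11^2 + 11 + 1 = 570623341476  −1 ⇒ G_9=570623341475

2·11^11 + 2·11^2 + 11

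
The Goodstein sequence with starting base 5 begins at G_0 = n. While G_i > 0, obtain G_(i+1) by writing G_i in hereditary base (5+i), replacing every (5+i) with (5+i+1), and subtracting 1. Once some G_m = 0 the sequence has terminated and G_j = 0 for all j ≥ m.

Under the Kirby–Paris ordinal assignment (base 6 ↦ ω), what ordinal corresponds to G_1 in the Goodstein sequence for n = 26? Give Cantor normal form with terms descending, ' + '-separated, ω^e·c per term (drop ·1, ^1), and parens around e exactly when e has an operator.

ω^2

26 —HB5→ 5^2 + 1 —bump→ 6^2 + 1 = 37 —(−1)→ 36
36 —HB6→ 6^2 —bump→ 7^2 = 49 —(−1)→ 48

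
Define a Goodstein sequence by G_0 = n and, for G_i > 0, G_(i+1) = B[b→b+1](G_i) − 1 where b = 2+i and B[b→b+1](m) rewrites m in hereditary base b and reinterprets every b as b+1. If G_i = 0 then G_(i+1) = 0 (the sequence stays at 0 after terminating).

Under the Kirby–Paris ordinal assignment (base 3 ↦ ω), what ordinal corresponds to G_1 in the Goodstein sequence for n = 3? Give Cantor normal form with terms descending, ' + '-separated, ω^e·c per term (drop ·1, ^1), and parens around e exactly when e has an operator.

ω

(0) 3|_2 = 2 + 1 ↦ 3 + 1|_3 = 4 ⇒ 3
(1) 3|_3 = 3 ↦ 4|_4 = 4 ⇒ 3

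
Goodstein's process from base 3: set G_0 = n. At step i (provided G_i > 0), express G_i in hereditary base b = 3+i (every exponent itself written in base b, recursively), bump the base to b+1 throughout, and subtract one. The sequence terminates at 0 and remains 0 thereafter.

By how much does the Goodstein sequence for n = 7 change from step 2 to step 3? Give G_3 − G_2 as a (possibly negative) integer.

0

(0) 7|_3 = 2·3 + 1 ↦ 2·4 + 1|_4 = 9 ⇒ 8
(1) 8|_4 = 2·4 ↦ 2·5|_5 = 10 ⇒ 9
(2) 9|_5 = 5 + 4 ↦ 6 + 4|_6 = 10 ⇒ 9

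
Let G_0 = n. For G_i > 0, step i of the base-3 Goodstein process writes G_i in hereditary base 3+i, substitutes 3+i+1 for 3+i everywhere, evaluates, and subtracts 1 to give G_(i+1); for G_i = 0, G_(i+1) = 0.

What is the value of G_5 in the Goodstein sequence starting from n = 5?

step 0: 5 = 3 + 2; sub 4 for 3: 4 + 2; = 6; G_1 = 6−1 = 5
step 1: 5 = 4 + 1; sub 5 for 4: 5 + 1; = 6; G_2 = 6−1 = 5
step 2: 5 = 5; sub 6 for 5: 6; = 6; G_3 = 6−1 = 5
step 3: 5 = 5; sub 7 for 6: 5; = 5; G_4 = 5−1 = 4
step 4: 4 = 4; sub 8 for 7: 4; = 4; G_5 = 4−1 = 3
step 5: 3 = 3; sub 9 for 8: 3; = 3; G_6 = 3−1 = 2

3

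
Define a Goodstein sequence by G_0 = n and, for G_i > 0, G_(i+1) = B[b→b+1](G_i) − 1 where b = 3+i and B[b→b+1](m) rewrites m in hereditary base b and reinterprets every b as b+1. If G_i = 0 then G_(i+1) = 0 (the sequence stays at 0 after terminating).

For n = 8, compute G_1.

9

G_0 = 8. HB_3(8) = 2·3 + 2. Bump = 10. G_1 = 9.
G_1 = 9. HB_4(9) = 2·4 + 1. Bump = 11. G_2 = 10.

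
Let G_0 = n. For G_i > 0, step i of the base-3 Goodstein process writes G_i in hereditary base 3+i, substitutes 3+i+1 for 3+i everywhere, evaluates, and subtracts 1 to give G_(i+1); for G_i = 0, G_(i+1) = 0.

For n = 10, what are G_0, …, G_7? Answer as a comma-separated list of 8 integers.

base 3: 10 = 3^2 + 1; at 4: 4^2 + 1 = 17; next = 16
base 4: 16 = 4^2; at 5: 5^2 = 25; next = 24
base 5: 24 = 4·5 + 4; at 6: 4·6 + 4 = 28; next = 27
base 6: 27 = 4·6 + 3; at 7: 4·7 + 3 = 31; next = 30
base 7: 30 = 4·7 + 2; at 8: 4·8 + 2 = 34; next = 33
base 8: 33 = 4·8 + 1; at 9: 4·9 + 1 = 37; next = 36
base 9: 36 = 4·9; at 10: 4·10 = 40; next = 39

10, 16, 24, 27, 30, 33, 36, 39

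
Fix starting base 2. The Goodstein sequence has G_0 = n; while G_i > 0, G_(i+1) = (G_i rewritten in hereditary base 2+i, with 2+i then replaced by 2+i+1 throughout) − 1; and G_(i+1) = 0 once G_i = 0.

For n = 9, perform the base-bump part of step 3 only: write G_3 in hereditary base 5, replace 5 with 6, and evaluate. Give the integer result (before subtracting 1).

140744

i=0: 9 = 2^(2 + 1) + 1 (b=2); 2→3: 3^(3 + 1) + 1 = 82; 82−1 = 81
i=1: 81 = 3^(3 + 1) (b=3); 3→4: 4^(4 + 1) = 1024; 1024−1 = 1023
i=2: 1023 = 3·4^4 + 3·4^3 + 3·4^2 + 3·4 + 3 (b=4); 4→5: 3·5^5 + 3·5^3 + 3·5^2 + 3·5 + 3 = 9843; 9843−1 = 9842
i=3: 9842 = 3·5^5 + 3·5^3 + 3·5^2 + 3·5 + 2 (b=5); 5→6: 3·6^6 + 3·6^3 + 3·6^2 + 3·6 + 2 = 140744; 140744−1 = 140743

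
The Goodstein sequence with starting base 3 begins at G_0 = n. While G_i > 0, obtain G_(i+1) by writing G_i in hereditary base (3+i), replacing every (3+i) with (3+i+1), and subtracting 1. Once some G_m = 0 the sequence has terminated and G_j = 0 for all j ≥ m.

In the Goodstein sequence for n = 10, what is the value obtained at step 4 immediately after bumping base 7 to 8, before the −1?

34

step 0: 10 = 3^2 + 1; sub 4 for 3: 4^2 + 1; = 17; G_1 = 17−1 = 16
step 1: 16 = 4^2; sub 5 for 4: 5^2; = 25; G_2 = 25−1 = 24
step 2: 24 = 4·5 + 4; sub 6 for 5: 4·6 + 4; = 28; G_3 = 28−1 = 27
step 3: 27 = 4·6 + 3; sub 7 for 6: 4·7 + 3; = 31; G_4 = 31−1 = 30
step 4: 30 = 4·7 + 2; sub 8 for 7: 4·8 + 2; = 34; G_5 = 34−1 = 33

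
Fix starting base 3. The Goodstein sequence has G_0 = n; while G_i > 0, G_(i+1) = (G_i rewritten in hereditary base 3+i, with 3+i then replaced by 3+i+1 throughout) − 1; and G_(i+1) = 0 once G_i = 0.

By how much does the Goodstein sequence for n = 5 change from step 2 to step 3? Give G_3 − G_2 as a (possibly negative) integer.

G_0=5  [base 3] 3 + 2  →[3↦4]→  4 + 2 = 6  −1 ⇒ G_1=5
G_1=5  [base 4] 4 + 1  →[4↦5]→  5 + 1 = 6  −1 ⇒ G_2=5
G_2=5  [base 5] 5  →[5↦6]→  6 = 6  −1 ⇒ G_3=5

0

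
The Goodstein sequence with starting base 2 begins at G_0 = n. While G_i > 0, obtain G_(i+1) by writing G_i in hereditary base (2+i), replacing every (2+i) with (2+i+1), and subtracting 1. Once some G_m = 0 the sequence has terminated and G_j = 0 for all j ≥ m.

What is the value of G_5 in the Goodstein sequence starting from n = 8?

(0) 8|_2 = 2^(2 + 1) ↦ 3^(3 + 1)|_3 = 81 ⇒ 80
(1) 80|_3 = 2·3^3 + 2·3^2 + 2·3 + 2 ↦ 2·4^4 + 2·4^2 + 2·4 + 2|_4 = 554 ⇒ 553
(2) 553|_4 = 2·4^4 + 2·4^2 + 2·4 + 1 ↦ 2·5^5 + 2·5^2 + 2·5 + 1|_5 = 6311 ⇒ 6310
(3) 6310|_5 = 2·5^5 + 2·5^2 + 2·5 ↦ 2·6^6 + 2·6^2 + 2·6|_6 = 93396 ⇒ 93395
(4) 93395|_6 = 2·6^6 + 2·6^2 + 6 + 5 ↦ 2·7^7 + 2·7^2 + 7 + 5|_7 = 1647196 ⇒ 1647195
(5) 1647195|_7 = 2·7^7 + 2·7^2 + 7 + 4 ↦ 2·8^8 + 2·8^2 + 8 + 4|_8 = 33554572 ⇒ 33554571

1647195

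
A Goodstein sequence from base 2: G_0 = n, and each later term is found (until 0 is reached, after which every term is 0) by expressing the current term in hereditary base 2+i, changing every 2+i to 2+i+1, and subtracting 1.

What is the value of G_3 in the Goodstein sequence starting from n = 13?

16092

13 —HB2→ 2^(2 + 1) + 2^2 + 1 —bump→ 3^(3 + 1) + 3^3 + 1 = 109 —(−1)→ 108
108 —HB3→ 3^(3 + 1) + 3^3 —bump→ 4^(4 + 1) + 4^4 = 1280 —(−1)→ 1279
1279 —HB4→ 4^(4 + 1) + 3·4^3 + 3·4^2 + 3·4 + 3 —bump→ 5^(5 + 1) + 3·5^3 + 3·5^2 + 3·5 + 3 = 16093 —(−1)→ 16092
16092 —HB5→ 5^(5 + 1) + 3·5^3 + 3·5^2 + 3·5 + 2 —bump→ 6^(6 + 1) + 3·6^3 + 3·6^2 + 3·6 + 2 = 280712 —(−1)→ 280711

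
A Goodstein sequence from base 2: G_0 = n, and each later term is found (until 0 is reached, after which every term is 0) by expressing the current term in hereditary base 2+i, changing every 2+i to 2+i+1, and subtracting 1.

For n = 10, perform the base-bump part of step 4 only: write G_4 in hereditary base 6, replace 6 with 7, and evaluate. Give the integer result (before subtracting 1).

4215755

G_0 = 10. HB_2(10) = 2^(2 + 1) + 2. Bump = 84. G_1 = 83.
G_1 = 83. HB_3(83) = 3^(3 + 1) + 2. Bump = 1026. G_2 = 1025.
G_2 = 1025. HB_4(1025) = 4^(4 + 1) + 1. Bump = 15626. G_3 = 15625.
G_3 = 15625. HB_5(15625) = 5^(5 + 1). Bump = 279936. G_4 = 279935.
G_4 = 279935. HB_6(279935) = 5·6^6 + 5·6^5 + 5·6^4 + 5·6^3 + 5·6^2 + 5·6 + 5. Bump = 4215755. G_5 = 4215754.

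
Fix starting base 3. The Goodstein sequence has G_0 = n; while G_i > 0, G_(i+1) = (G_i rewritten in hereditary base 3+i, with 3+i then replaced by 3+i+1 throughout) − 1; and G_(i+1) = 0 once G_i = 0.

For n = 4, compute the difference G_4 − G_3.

G_0=4  [base 3] 3 + 1  →[3↦4]→  4 + 1 = 5  −1 ⇒ G_1=4
G_1=4  [base 4] 4  →[4↦5]→  5 = 5  −1 ⇒ G_2=4
G_2=4  [base 5] 4  →[5↦6]→  4 = 4  −1 ⇒ G_3=3
G_3=3  [base 6] 3  →[6↦7]→  3 = 3  −1 ⇒ G_4=2

-1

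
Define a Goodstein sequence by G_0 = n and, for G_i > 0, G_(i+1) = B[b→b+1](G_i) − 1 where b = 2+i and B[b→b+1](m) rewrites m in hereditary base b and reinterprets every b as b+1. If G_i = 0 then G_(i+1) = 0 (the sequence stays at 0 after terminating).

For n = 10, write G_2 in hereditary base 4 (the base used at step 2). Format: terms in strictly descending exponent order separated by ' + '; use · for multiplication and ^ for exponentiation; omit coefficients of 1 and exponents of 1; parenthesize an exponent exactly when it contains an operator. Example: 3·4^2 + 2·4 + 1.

4^(4 + 1) + 1

base 2: 10 = 2^(2 + 1) + 2; at 3: 3^(3 + 1) + 3 = 84; next = 83
base 3: 83 = 3^(3 + 1) + 2; at 4: 4^(4 + 1) + 2 = 1026; next = 1025
base 4: 1025 = 4^(4 + 1) + 1; at 5: 5^(5 + 1) + 1 = 15626; next = 15625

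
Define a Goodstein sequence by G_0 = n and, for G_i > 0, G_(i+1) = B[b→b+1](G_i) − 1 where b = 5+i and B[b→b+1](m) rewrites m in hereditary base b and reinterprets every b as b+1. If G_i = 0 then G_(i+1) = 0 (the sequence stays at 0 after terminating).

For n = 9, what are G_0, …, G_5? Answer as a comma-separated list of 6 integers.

G_0=9  [base 5] 5 + 4  →[5↦6]→  6 + 4 = 10  −1 ⇒ G_1=9
G_1=9  [base 6] 6 + 3  →[6↦7]→  7 + 3 = 10  −1 ⇒ G_2=9
G_2=9  [base 7] 7 + 2  →[7↦8]→  8 + 2 = 10  −1 ⇒ G_3=9
G_3=9  [base 8] 8 + 1  →[8↦9]→  9 + 1 = 10  −1 ⇒ G_4=9
G_4=9  [base 9] 9  →[9↦10]→  10 = 10  −1 ⇒ G_5=9

9, 9, 9, 9, 9, 9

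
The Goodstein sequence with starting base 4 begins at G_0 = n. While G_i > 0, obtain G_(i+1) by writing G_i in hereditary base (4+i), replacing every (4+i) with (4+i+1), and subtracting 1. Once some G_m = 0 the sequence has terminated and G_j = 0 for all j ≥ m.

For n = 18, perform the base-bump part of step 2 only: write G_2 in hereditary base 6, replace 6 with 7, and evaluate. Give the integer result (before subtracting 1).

49

(0) 18|_4 = 4^2 + 2 ↦ 5^2 + 2|_5 = 27 ⇒ 26
(1) 26|_5 = 5^2 + 1 ↦ 6^2 + 1|_6 = 37 ⇒ 36
(2) 36|_6 = 6^2 ↦ 7^2|_7 = 49 ⇒ 48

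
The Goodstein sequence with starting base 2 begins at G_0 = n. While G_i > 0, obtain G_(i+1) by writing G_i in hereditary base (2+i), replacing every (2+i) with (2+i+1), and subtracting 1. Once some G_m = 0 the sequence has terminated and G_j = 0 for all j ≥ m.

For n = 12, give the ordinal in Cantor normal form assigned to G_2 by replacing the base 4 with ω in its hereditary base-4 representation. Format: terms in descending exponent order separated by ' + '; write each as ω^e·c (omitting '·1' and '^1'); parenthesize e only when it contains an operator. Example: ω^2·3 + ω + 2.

[0] 12 ≡ 2^(2 + 1) + 2^2 (base 2). Lift 3: 108. −1: 107.
[1] 107 ≡ 3^(3 + 1) + 2·3^2 + 2·3 + 2 (base 3). Lift 4: 1066. −1: 1065.
[2] 1065 ≡ 4^(4 + 1) + 2·4^2 + 2·4 + 1 (base 4). Lift 5: 15686. −1: 15685.

ω^(ω + 1) + ω^2·2 + ω·2 + 1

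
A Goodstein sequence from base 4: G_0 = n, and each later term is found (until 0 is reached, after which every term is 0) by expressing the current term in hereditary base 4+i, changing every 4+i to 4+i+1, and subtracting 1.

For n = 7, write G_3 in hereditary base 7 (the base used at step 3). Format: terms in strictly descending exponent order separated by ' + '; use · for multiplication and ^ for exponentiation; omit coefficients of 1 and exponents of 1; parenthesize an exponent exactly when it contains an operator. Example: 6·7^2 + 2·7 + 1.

(0) 7|_4 = 4 + 3 ↦ 5 + 3|_5 = 8 ⇒ 7
(1) 7|_5 = 5 + 2 ↦ 6 + 2|_6 = 8 ⇒ 7
(2) 7|_6 = 6 + 1 ↦ 7 + 1|_7 = 8 ⇒ 7
(3) 7|_7 = 7 ↦ 8|_8 = 8 ⇒ 7

7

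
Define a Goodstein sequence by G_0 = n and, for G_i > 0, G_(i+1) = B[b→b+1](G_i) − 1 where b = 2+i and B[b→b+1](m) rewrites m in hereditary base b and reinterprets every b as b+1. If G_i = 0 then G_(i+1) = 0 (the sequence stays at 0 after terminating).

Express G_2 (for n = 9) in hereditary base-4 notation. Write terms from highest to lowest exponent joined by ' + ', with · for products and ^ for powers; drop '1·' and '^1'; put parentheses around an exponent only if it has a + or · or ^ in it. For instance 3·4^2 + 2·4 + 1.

3·4^4 + 3·4^3 + 3·4^2 + 3·4 + 3

step 0: 9 = 2^(2 + 1) + 1; sub 3 for 2: 3^(3 + 1) + 1; = 82; G_1 = 82−1 = 81
step 1: 81 = 3^(3 + 1); sub 4 for 3: 4^(4 + 1); = 1024; G_2 = 1024−1 = 1023
step 2: 1023 = 3·4^4 + 3·4^3 + 3·4^2 + 3·4 + 3; sub 5 for 4: 3·5^5 + 3·5^3 + 3·5^2 + 3·5 + 3; = 9843; G_3 = 9843−1 = 9842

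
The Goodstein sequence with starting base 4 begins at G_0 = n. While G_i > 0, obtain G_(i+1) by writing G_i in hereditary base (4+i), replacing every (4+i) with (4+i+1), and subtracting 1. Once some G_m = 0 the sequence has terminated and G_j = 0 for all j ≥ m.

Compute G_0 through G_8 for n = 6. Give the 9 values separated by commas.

6, 6, 6, 6, 5, 4, 3, 2, 1

G_0=6  [base 4] 4 + 2  →[4↦5]→  5 + 2 = 7  −1 ⇒ G_1=6
G_1=6  [base 5] 5 + 1  →[5↦6]→  6 + 1 = 7  −1 ⇒ G_2=6
G_2=6  [base 6] 6  →[6↦7]→  7 = 7  −1 ⇒ G_3=6
G_3=6  [base 7] 6  →[7↦8]→  6 = 6  −1 ⇒ G_4=5
G_4=5  [base 8] 5  →[8↦9]→  5 = 5  −1 ⇒ G_5=4
G_5=4  [base 9] 4  →[9↦10]→  4 = 4  −1 ⇒ G_6=3
G_6=3  [base 10] 3  →[10↦11]→  3 = 3  −1 ⇒ G_7=2
G_7=2  [base 11] 2  →[11↦12]→  2 = 2  −1 ⇒ G_8=1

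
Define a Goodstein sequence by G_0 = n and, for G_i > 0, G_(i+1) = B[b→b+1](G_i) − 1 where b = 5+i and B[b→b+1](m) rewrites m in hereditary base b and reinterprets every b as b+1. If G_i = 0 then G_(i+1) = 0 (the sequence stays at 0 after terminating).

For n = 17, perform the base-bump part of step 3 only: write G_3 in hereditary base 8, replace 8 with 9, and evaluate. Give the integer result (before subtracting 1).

25

step 0: 17 = 3·5 + 2; sub 6 for 5: 3·6 + 2; = 20; G_1 = 20−1 = 19
step 1: 19 = 3·6 + 1; sub 7 for 6: 3·7 + 1; = 22; G_2 = 22−1 = 21
step 2: 21 = 3·7; sub 8 for 7: 3·8; = 24; G_3 = 24−1 = 23
step 3: 23 = 2·8 + 7; sub 9 for 8: 2·9 + 7; = 25; G_4 = 25−1 = 24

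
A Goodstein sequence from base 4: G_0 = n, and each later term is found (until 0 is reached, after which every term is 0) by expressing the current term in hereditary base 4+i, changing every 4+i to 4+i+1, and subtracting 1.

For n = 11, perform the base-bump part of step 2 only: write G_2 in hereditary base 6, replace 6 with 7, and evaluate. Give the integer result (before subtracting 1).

(0) 11|_4 = 2·4 + 3 ↦ 2·5 + 3|_5 = 13 ⇒ 12
(1) 12|_5 = 2·5 + 2 ↦ 2·6 + 2|_6 = 14 ⇒ 13
(2) 13|_6 = 2·6 + 1 ↦ 2·7 + 1|_7 = 15 ⇒ 14

15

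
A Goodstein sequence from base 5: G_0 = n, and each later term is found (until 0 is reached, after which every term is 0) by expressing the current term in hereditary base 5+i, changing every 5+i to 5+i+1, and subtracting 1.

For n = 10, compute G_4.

(0) 10|_5 = 2·5 ↦ 2·6|_6 = 12 ⇒ 11
(1) 11|_6 = 6 + 5 ↦ 7 + 5|_7 = 12 ⇒ 11
(2) 11|_7 = 7 + 4 ↦ 8 + 4|_8 = 12 ⇒ 11
(3) 11|_8 = 8 + 3 ↦ 9 + 3|_9 = 12 ⇒ 11
(4) 11|_9 = 9 + 2 ↦ 10 + 2|_10 = 12 ⇒ 11

11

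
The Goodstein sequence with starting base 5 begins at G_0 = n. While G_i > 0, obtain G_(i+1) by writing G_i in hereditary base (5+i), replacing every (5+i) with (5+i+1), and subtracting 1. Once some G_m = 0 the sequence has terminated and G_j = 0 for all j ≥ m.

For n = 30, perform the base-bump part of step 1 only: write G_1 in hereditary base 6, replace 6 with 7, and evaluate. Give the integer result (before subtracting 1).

base 5: 30 = 5^2 + 5; at 6: 6^2 + 6 = 42; next = 41
base 6: 41 = 6^2 + 5; at 7: 7^2 + 5 = 54; next = 53

54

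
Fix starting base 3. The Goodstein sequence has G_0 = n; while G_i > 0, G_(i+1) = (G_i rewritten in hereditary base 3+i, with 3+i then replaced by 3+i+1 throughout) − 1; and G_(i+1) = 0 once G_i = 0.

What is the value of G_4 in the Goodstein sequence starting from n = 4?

2

i=0: 4 = 3 + 1 (b=3); 3→4: 4 + 1 = 5; 5−1 = 4
i=1: 4 = 4 (b=4); 4→5: 5 = 5; 5−1 = 4
i=2: 4 = 4 (b=5); 5→6: 4 = 4; 4−1 = 3
i=3: 3 = 3 (b=6); 6→7: 3 = 3; 3−1 = 2
i=4: 2 = 2 (b=7); 7→8: 2 = 2; 2−1 = 1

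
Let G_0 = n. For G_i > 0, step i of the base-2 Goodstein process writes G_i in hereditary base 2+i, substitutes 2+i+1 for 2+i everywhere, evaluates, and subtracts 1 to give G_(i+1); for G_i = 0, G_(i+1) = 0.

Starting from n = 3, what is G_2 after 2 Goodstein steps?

3

[0] 3 ≡ 2 + 1 (base 2). Lift 3: 4. −1: 3.
[1] 3 ≡ 3 (base 3). Lift 4: 4. −1: 3.
[2] 3 ≡ 3 (base 4). Lift 5: 3. −1: 2.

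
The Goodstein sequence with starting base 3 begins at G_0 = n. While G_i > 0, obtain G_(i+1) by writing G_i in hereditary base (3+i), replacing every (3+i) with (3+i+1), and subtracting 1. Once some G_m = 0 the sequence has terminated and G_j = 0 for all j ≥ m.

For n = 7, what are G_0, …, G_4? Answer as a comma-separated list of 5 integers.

base 3: 7 = 2·3 + 1; at 4: 2·4 + 1 = 9; next = 8
base 4: 8 = 2·4; at 5: 2·5 = 10; next = 9
base 5: 9 = 5 + 4; at 6: 6 + 4 = 10; next = 9
base 6: 9 = 6 + 3; at 7: 7 + 3 = 10; next = 9

7, 8, 9, 9, 9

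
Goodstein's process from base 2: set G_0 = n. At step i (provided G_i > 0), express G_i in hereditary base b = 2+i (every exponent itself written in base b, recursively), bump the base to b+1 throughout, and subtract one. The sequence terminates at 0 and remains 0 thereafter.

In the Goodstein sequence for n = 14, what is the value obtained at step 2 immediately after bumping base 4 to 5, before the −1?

G_0=14  [base 2] 2^(2 + 1) + 2^2 + 2  →[2↦3]→  3^(3 + 1) + 3^3 + 3 = 111  −1 ⇒ G_1=110
G_1=110  [base 3] 3^(3 + 1) + 3^3 + 2  →[3↦4]→  4^(4 + 1) + 4^4 + 2 = 1282  −1 ⇒ G_2=1281
G_2=1281  [base 4] 4^(4 + 1) + 4^4 + 1  →[4↦5]→  5^(5 + 1) + 5^5 + 1 = 18751  −1 ⇒ G_3=18750

18751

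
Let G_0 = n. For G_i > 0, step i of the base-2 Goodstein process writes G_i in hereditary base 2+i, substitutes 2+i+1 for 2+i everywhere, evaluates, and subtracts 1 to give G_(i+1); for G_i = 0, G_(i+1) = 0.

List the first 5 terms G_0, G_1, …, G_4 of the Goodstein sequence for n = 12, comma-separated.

step 0: 12 = 2^(2 + 1) + 2^2; sub 3 for 2: 3^(3 + 1) + 3^3; = 108; G_1 = 108−1 = 107
step 1: 107 = 3^(3 + 1) + 2·3^2 + 2·3 + 2; sub 4 for 3: 4^(4 + 1) + 2·4^2 + 2·4 + 2; = 1066; G_2 = 1066−1 = 1065
step 2: 1065 = 4^(4 + 1) + 2·4^2 + 2·4 + 1; sub 5 for 4: 5^(5 + 1) + 2·5^2 + 2·5 + 1; = 15686; G_3 = 15686−1 = 15685
step 3: 15685 = 5^(5 + 1) + 2·5^2 + 2·5; sub 6 for 5: 6^(6 + 1) + 2·6^2 + 2·6; = 280020; G_4 = 280020−1 = 280019

12, 107, 1065, 15685, 280019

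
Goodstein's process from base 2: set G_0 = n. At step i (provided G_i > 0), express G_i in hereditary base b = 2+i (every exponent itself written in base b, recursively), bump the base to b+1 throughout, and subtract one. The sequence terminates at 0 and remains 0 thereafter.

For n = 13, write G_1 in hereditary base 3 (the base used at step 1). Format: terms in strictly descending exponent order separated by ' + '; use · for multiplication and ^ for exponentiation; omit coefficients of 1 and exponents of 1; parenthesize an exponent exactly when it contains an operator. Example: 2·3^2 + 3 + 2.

i=0: 13 = 2^(2 + 1) + 2^2 + 1 (b=2); 2→3: 3^(3 + 1) + 3^3 + 1 = 109; 109−1 = 108
i=1: 108 = 3^(3 + 1) + 3^3 (b=3); 3→4: 4^(4 + 1) + 4^4 = 1280; 1280−1 = 1279

3^(3 + 1) + 3^3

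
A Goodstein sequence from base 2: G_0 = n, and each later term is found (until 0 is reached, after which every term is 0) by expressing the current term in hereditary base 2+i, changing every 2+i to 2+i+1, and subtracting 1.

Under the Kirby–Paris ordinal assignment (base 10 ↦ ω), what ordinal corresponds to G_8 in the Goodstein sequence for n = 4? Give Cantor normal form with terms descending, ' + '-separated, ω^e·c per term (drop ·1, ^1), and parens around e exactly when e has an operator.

step 0: 4 = 2^2; sub 3 for 2: 3^3; = 27; G_1 = 27−1 = 26
step 1: 26 = 2·3^2 + 2·3 + 2; sub 4 for 3: 2·4^2 + 2·4 + 2; = 42; G_2 = 42−1 = 41
step 2: 41 = 2·4^2 + 2·4 + 1; sub 5 for 4: 2·5^2 + 2·5 + 1; = 61; G_3 = 61−1 = 60
step 3: 60 = 2·5^2 + 2·5; sub 6 for 5: 2·6^2 + 2·6; = 84; G_4 = 84−1 = 83
step 4: 83 = 2·6^2 + 6 + 5; sub 7 for 6: 2·7^2 + 7 + 5; = 110; G_5 = 110−1 = 109
step 5: 109 = 2·7^2 + 7 + 4; sub 8 for 7: 2·8^2 + 8 + 4; = 140; G_6 = 140−1 = 139
step 6: 139 = 2·8^2 + 8 + 3; sub 9 for 8: 2·9^2 + 9 + 3; = 174; G_7 = 174−1 = 173
step 7: 173 = 2·9^2 + 9 + 2; sub 10 for 9: 2·10^2 + 10 + 2; = 212; G_8 = 212−1 = 211
step 8: 211 = 2·10^2 + 10 + 1; sub 11 for 10: 2·11^2 + 11 + 1; = 254; G_9 = 254−1 = 253

ω^2·2 + ω + 1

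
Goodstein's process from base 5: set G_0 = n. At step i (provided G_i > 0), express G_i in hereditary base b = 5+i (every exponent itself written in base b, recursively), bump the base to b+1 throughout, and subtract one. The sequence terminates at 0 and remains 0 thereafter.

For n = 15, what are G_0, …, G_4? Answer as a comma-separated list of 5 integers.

15, 17, 18, 19, 20

[0] 15 ≡ 3·5 (base 5). Lift 6: 18. −1: 17.
[1] 17 ≡ 2·6 + 5 (base 6). Lift 7: 19. −1: 18.
[2] 18 ≡ 2·7 + 4 (base 7). Lift 8: 20. −1: 19.
[3] 19 ≡ 2·8 + 3 (base 8). Lift 9: 21. −1: 20.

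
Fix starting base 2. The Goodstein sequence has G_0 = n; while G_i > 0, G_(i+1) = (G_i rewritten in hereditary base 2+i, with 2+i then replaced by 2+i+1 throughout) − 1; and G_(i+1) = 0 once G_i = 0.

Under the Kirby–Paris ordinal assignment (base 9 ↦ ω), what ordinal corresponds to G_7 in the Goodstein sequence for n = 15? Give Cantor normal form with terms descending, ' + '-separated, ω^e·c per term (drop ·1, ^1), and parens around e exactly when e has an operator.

ω^(ω + 1) + ω^7·7 + ω^6·7 + ω^5·7 + ω^4·7 + ω^3·7 + ω^2·7 + ω·7 + 6

G_0 = 15. HB_2(15) = 2^(2 + 1) + 2^2 + 2 + 1. Bump = 112. G_1 = 111.
G_1 = 111. HB_3(111) = 3^(3 + 1) + 3^3 + 3. Bump = 1284. G_2 = 1283.
G_2 = 1283. HB_4(1283) = 4^(4 + 1) + 4^4 + 3. Bump = 18753. G_3 = 18752.
G_3 = 18752. HB_5(18752) = 5^(5 + 1) + 5^5 + 2. Bump = 326594. G_4 = 326593.
G_4 = 326593. HB_6(326593) = 6^(6 + 1) + 6^6 + 1. Bump = 6588345. G_5 = 6588344.
G_5 = 6588344. HB_7(6588344) = 7^(7 + 1) + 7^7. Bump = 150994944. G_6 = 150994943.
G_6 = 150994943. HB_8(150994943) = 8^(8 + 1) + 7·8^7 + 7·8^6 + 7·8^5 + 7·8^4 + 7·8^3 + 7·8^2 + 7·8 + 7. Bump = 3524450281. G_7 = 3524450280.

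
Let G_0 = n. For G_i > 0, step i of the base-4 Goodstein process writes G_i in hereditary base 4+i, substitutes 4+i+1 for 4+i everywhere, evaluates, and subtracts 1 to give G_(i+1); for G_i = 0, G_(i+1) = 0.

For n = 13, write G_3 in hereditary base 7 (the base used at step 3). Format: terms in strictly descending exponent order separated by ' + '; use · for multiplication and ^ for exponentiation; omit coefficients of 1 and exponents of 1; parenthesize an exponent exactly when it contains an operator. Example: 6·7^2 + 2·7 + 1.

[0] 13 ≡ 3·4 + 1 (base 4). Lift 5: 16. −1: 15.
[1] 15 ≡ 3·5 (base 5). Lift 6: 18. −1: 17.
[2] 17 ≡ 2·6 + 5 (base 6). Lift 7: 19. −1: 18.
[3] 18 ≡ 2·7 + 4 (base 7). Lift 8: 20. −1: 19.

2·7 + 4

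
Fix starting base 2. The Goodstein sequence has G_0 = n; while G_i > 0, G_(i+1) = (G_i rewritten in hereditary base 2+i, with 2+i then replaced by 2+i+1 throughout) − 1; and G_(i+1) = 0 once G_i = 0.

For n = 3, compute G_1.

3

step 0: 3 = 2 + 1; sub 3 for 2: 3 + 1; = 4; G_1 = 4−1 = 3
step 1: 3 = 3; sub 4 for 3: 4; = 4; G_2 = 4−1 = 3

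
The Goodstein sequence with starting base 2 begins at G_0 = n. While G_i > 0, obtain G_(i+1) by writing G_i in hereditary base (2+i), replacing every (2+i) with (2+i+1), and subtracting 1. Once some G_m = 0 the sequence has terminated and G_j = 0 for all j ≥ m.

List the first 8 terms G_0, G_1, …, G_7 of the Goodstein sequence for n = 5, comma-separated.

step 0: 5 = 2^2 + 1; sub 3 for 2: 3^3 + 1; = 28; G_1 = 28−1 = 27
step 1: 27 = 3^3; sub 4 for 3: 4^4; = 256; G_2 = 256−1 = 255
step 2: 255 = 3·4^3 + 3·4^2 + 3·4 + 3; sub 5 for 4: 3·5^3 + 3·5^2 + 3·5 + 3; = 468; G_3 = 468−1 = 467
step 3: 467 = 3·5^3 + 3·5^2 + 3·5 + 2; sub 6 for 5: 3·6^3 + 3·6^2 + 3·6 + 2; = 776; G_4 = 776−1 = 775
step 4: 775 = 3·6^3 + 3·6^2 + 3·6 + 1; sub 7 for 6: 3·7^3 + 3·7^2 + 3·7 + 1; = 1198; G_5 = 1198−1 = 1197
step 5: 1197 = 3·7^3 + 3·7^2 + 3·7; sub 8 for 7: 3·8^3 + 3·8^2 + 3·8; = 1752; G_6 = 1752−1 = 1751
step 6: 1751 = 3·8^3 + 3·8^2 + 2·8 + 7; sub 9 for 8: 3·9^3 + 3·9^2 + 2·9 + 7; = 2455; G_7 = 2455−1 = 2454

5, 27, 255, 467, 775, 1197, 1751, 2454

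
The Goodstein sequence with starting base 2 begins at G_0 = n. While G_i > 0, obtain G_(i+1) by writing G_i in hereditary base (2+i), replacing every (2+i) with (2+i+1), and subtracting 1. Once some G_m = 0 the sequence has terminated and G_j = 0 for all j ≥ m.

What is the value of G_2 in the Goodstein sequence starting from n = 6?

G_0=6  [base 2] 2^2 + 2  →[2↦3]→  3^3 + 3 = 30  −1 ⇒ G_1=29
G_1=29  [base 3] 3^3 + 2  →[3↦4]→  4^4 + 2 = 258  −1 ⇒ G_2=257
G_2=257  [base 4] 4^4 + 1  →[4↦5]→  5^5 + 1 = 3126  −1 ⇒ G_3=3125

257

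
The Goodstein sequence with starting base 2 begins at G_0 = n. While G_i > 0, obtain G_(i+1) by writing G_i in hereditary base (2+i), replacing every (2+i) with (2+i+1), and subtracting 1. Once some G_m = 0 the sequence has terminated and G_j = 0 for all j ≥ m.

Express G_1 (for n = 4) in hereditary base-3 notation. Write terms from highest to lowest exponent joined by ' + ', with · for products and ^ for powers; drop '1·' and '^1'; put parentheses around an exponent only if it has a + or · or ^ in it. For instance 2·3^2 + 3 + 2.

base 2: 4 = 2^2; at 3: 3^3 = 27; next = 26
base 3: 26 = 2·3^2 + 2·3 + 2; at 4: 2·4^2 + 2·4 + 2 = 42; next = 41

2·3^2 + 2·3 + 2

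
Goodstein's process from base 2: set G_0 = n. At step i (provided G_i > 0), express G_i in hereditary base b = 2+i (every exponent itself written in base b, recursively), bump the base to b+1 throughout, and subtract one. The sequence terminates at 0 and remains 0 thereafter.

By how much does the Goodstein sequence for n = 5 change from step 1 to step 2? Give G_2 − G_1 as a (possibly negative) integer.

228

G_0=5  [base 2] 2^2 + 1  →[2↦3]→  3^3 + 1 = 28  −1 ⇒ G_1=27
G_1=27  [base 3] 3^3  →[3↦4]→  4^4 = 256  −1 ⇒ G_2=255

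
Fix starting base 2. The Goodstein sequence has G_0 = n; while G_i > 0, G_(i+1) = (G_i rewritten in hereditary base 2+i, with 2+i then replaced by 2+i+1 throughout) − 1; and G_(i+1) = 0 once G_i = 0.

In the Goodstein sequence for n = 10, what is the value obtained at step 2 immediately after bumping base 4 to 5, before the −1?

15626

[0] 10 ≡ 2^(2 + 1) + 2 (base 2). Lift 3: 84. −1: 83.
[1] 83 ≡ 3^(3 + 1) + 2 (base 3). Lift 4: 1026. −1: 1025.
[2] 1025 ≡ 4^(4 + 1) + 1 (base 4). Lift 5: 15626. −1: 15625.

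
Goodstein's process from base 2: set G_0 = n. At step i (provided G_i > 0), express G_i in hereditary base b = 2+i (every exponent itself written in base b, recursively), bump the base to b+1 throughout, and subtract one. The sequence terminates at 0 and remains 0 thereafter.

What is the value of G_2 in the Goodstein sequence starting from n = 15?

1283

i=0: 15 = 2^(2 + 1) + 2^2 + 2 + 1 (b=2); 2→3: 3^(3 + 1) + 3^3 + 3 + 1 = 112; 112−1 = 111
i=1: 111 = 3^(3 + 1) + 3^3 + 3 (b=3); 3→4: 4^(4 + 1) + 4^4 + 4 = 1284; 1284−1 = 1283
i=2: 1283 = 4^(4 + 1) + 4^4 + 3 (b=4); 4→5: 5^(5 + 1) + 5^5 + 3 = 18753; 18753−1 = 18752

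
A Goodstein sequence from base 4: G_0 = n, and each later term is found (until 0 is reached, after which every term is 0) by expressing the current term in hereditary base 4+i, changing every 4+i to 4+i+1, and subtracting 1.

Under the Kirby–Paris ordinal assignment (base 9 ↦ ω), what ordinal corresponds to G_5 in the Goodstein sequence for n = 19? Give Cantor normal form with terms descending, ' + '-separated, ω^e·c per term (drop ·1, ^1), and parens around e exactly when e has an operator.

[0] 19 ≡ 4^2 + 3 (base 4). Lift 5: 28. −1: 27.
[1] 27 ≡ 5^2 + 2 (base 5). Lift 6: 38. −1: 37.
[2] 37 ≡ 6^2 + 1 (base 6). Lift 7: 50. −1: 49.
[3] 49 ≡ 7^2 (base 7). Lift 8: 64. −1: 63.
[4] 63 ≡ 7·8 + 7 (base 8). Lift 9: 70. −1: 69.
[5] 69 ≡ 7·9 + 6 (base 9). Lift 10: 76. −1: 75.

ω·7 + 6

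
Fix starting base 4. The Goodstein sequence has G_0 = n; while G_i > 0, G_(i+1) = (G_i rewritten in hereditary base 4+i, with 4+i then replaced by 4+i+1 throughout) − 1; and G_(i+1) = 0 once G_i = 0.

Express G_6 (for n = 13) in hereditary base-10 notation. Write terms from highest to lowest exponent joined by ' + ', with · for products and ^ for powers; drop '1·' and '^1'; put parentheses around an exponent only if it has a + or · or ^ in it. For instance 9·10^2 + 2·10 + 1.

G_0 = 13. HB_4(13) = 3·4 + 1. Bump = 16. G_1 = 15.
G_1 = 15. HB_5(15) = 3·5. Bump = 18. G_2 = 17.
G_2 = 17. HB_6(17) = 2·6 + 5. Bump = 19. G_3 = 18.
G_3 = 18. HB_7(18) = 2·7 + 4. Bump = 20. G_4 = 19.
G_4 = 19. HB_8(19) = 2·8 + 3. Bump = 21. G_5 = 20.
G_5 = 20. HB_9(20) = 2·9 + 2. Bump = 22. G_6 = 21.
G_6 = 21. HB_10(21) = 2·10 + 1. Bump = 23. G_7 = 22.

2·10 + 1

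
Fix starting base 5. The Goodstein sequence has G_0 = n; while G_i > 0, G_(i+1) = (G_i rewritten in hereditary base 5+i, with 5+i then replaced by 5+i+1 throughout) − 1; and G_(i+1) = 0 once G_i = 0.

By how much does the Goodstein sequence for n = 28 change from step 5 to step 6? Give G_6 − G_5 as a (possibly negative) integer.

7

28 —HB5→ 5^2 + 3 —bump→ 6^2 + 3 = 39 —(−1)→ 38
38 —HB6→ 6^2 + 2 —bump→ 7^2 + 2 = 51 —(−1)→ 50
50 —HB7→ 7^2 + 1 —bump→ 8^2 + 1 = 65 —(−1)→ 64
64 —HB8→ 8^2 —bump→ 9^2 = 81 —(−1)→ 80
80 —HB9→ 8·9 + 8 —bump→ 8·10 + 8 = 88 —(−1)→ 87
87 —HB10→ 8·10 + 7 —bump→ 8·11 + 7 = 95 —(−1)→ 94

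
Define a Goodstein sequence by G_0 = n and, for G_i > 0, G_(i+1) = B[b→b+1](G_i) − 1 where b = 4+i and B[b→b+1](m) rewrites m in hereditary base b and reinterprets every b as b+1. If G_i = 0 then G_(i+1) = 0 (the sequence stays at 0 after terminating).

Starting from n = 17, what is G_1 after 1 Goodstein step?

25

step 0: 17 = 4^2 + 1; sub 5 for 4: 5^2 + 1; = 26; G_1 = 26−1 = 25
step 1: 25 = 5^2; sub 6 for 5: 6^2; = 36; G_2 = 36−1 = 35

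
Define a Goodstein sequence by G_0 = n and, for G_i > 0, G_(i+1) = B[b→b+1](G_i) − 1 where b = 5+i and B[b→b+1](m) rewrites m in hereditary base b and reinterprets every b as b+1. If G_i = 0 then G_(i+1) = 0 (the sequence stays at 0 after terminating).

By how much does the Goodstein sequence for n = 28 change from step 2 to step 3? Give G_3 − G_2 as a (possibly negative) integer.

i=0: 28 = 5^2 + 3 (b=5); 5→6: 6^2 + 3 = 39; 39−1 = 38
i=1: 38 = 6^2 + 2 (b=6); 6→7: 7^2 + 2 = 51; 51−1 = 50
i=2: 50 = 7^2 + 1 (b=7); 7→8: 8^2 + 1 = 65; 65−1 = 64

14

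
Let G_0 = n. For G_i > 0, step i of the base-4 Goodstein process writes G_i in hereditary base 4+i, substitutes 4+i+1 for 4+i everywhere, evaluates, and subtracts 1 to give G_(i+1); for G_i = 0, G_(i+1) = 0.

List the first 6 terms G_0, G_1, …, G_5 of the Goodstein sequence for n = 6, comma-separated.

step 0: 6 = 4 + 2; sub 5 for 4: 5 + 2; = 7; G_1 = 7−1 = 6
step 1: 6 = 5 + 1; sub 6 for 5: 6 + 1; = 7; G_2 = 7−1 = 6
step 2: 6 = 6; sub 7 for 6: 7; = 7; G_3 = 7−1 = 6
step 3: 6 = 6; sub 8 for 7: 6; = 6; G_4 = 6−1 = 5
step 4: 5 = 5; sub 9 for 8: 5; = 5; G_5 = 5−1 = 4

6, 6, 6, 6, 5, 4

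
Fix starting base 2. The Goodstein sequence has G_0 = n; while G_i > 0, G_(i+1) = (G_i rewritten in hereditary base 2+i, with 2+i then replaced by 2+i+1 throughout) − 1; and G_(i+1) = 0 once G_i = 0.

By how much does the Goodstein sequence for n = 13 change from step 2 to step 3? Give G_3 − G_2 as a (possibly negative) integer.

(0) 13|_2 = 2^(2 + 1) + 2^2 + 1 ↦ 3^(3 + 1) + 3^3 + 1|_3 = 109 ⇒ 108
(1) 108|_3 = 3^(3 + 1) + 3^3 ↦ 4^(4 + 1) + 4^4|_4 = 1280 ⇒ 1279
(2) 1279|_4 = 4^(4 + 1) + 3·4^3 + 3·4^2 + 3·4 + 3 ↦ 5^(5 + 1) + 3·5^3 + 3·5^2 + 3·5 + 3|_5 = 16093 ⇒ 16092

14813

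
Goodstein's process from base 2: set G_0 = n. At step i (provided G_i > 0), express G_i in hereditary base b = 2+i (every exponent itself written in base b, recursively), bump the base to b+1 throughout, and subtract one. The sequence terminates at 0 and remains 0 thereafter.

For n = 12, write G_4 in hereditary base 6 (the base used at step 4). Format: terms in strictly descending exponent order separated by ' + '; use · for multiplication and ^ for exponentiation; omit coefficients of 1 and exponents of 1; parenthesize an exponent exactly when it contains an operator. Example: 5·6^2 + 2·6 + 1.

step 0: 12 = 2^(2 + 1) + 2^2; sub 3 for 2: 3^(3 + 1) + 3^3; = 108; G_1 = 108−1 = 107
step 1: 107 = 3^(3 + 1) + 2·3^2 + 2·3 + 2; sub 4 for 3: 4^(4 + 1) + 2·4^2 + 2·4 + 2; = 1066; G_2 = 1066−1 = 1065
step 2: 1065 = 4^(4 + 1) + 2·4^2 + 2·4 + 1; sub 5 for 4: 5^(5 + 1) + 2·5^2 + 2·5 + 1; = 15686; G_3 = 15686−1 = 15685
step 3: 15685 = 5^(5 + 1) + 2·5^2 + 2·5; sub 6 for 5: 6^(6 + 1) + 2·6^2 + 2·6; = 280020; G_4 = 280020−1 = 280019
step 4: 280019 = 6^(6 + 1) + 2·6^2 + 6 + 5; sub 7 for 6: 7^(7 + 1) + 2·7^2 + 7 + 5; = 5764911; G_5 = 5764911−1 = 5764910

6^(6 + 1) + 2·6^2 + 6 + 5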